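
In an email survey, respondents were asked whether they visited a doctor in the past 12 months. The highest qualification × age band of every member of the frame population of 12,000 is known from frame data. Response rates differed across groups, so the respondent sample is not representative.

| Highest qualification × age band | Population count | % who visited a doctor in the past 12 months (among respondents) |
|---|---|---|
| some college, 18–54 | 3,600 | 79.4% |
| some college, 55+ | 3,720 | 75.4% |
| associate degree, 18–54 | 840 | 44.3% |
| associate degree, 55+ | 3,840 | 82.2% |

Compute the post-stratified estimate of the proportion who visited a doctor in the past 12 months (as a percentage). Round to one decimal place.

76.6%

Post-stratification weights by population share, not respondent share:
  some college, 18–54: (3,600/12,000) × 79.4 = 23.82
  some college, 55+: (3,720/12,000) × 75.4 = 23.374
  associate degree, 18–54: (840/12,000) × 44.3 = 3.101
  associate degree, 55+: (3,840/12,000) × 82.2 = 26.304
Post-stratified estimate = 76.599 → 76.6%.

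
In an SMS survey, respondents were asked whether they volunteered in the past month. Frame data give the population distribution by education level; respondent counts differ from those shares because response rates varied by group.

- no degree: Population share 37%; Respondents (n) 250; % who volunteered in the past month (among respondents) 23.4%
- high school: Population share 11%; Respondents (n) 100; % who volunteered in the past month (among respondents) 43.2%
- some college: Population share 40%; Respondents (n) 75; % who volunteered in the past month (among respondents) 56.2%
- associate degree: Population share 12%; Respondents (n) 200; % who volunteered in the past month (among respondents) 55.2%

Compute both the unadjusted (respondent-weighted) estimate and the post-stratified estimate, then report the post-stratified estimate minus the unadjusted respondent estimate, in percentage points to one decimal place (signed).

+1.8 percentage points

Naive respondent-only estimate (weights = respondent counts):
  (250/625)×23.4 + (100/625)×43.2 + (75/625)×56.2 + (200/625)×55.2 = 40.68%
Post-stratified estimate weights by population shares:
  0.37×23.4 + 0.11×43.2 + 0.4×56.2 + 0.12×55.2 = 42.514%
Difference = 42.514 − 40.68 = 1.834 pp.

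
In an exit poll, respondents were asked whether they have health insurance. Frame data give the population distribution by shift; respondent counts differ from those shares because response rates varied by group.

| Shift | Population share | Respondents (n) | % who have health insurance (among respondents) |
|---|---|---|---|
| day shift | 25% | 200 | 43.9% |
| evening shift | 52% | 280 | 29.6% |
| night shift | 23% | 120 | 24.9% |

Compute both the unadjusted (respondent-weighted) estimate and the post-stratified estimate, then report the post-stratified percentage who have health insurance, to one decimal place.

32.1%

Without adjustment, the pooled respondent share is:
  (200/600)×43.9 + (280/600)×29.6 + (120/600)×24.9 = 33.4267%
Reweighting by population shift shares:
  0.25×43.9 + 0.52×29.6 + 0.23×24.9 = 32.094%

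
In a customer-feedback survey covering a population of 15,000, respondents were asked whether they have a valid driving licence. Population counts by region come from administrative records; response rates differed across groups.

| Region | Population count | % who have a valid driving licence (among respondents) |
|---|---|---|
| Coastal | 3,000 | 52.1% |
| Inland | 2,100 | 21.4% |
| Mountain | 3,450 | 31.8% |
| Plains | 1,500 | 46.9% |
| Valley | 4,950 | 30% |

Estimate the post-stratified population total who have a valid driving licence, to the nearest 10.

Apply each group's respondent rate to its population count:
  Coastal: 3,000 × 52.1% = 1563
  Inland: 2,100 × 21.4% = 449.4
  Mountain: 3,450 × 31.8% = 1097.1
  Plains: 1,500 × 46.9% = 703.5
  Valley: 4,950 × 30% = 1485
Estimated total = 5298 → 5,300.

5,300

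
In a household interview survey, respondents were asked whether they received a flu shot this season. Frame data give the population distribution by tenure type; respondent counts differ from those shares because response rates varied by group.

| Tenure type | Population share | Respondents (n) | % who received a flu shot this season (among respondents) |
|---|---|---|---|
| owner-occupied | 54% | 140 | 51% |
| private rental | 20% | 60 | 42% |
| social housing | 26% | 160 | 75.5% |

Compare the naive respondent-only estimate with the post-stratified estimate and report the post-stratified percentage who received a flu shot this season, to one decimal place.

55.6%

Without adjustment, the pooled respondent share is:
  (140/360)×51 + (60/360)×42 + (160/360)×75.5 = 60.3889%
Post-stratifying to population shares instead:
  0.54×51 + 0.2×42 + 0.26×75.5 = 55.57%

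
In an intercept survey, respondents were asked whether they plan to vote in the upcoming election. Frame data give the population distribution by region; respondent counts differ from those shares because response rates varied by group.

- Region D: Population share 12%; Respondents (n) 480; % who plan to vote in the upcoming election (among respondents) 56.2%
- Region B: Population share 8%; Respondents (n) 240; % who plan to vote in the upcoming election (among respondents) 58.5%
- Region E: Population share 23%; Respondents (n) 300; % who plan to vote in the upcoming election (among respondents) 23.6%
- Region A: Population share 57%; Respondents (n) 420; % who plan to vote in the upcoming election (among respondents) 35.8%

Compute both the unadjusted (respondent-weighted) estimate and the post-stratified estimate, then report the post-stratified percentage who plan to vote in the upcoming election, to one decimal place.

37.3%

Without adjustment, the pooled respondent share is:
  (480/1440)×56.2 + (240/1440)×58.5 + (300/1440)×23.6 + (420/1440)×35.8 = 43.8417%
Post-stratifying to population shares instead:
  0.12×56.2 + 0.08×58.5 + 0.23×23.6 + 0.57×35.8 = 37.258%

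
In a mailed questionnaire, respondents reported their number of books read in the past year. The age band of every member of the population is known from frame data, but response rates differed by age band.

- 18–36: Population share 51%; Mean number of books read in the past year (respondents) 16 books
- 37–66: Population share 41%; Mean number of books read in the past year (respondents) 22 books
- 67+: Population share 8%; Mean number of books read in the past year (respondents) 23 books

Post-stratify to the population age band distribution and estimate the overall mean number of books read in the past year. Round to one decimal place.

Each cell contributes population-share × respondent value:
  18–36: 0.51 × 16 = 8.16
  37–66: 0.41 × 22 = 9.02
  67+: 0.08 × 23 = 1.84
Post-stratified estimate = 19.02 → 19.0.

19.0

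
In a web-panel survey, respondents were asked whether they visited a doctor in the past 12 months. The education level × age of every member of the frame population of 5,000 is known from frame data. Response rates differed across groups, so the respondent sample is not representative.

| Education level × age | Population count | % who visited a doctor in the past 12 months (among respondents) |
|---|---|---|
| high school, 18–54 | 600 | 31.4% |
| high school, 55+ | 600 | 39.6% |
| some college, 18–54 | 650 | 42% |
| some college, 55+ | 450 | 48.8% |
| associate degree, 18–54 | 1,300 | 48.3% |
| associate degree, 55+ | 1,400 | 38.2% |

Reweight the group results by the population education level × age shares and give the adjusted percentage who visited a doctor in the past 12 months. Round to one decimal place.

Weight each group's respondent value by its population share:
  high school, 18–54: (600/5,000) × 31.4 = 3.768
  high school, 55+: (600/5,000) × 39.6 = 4.752
  some college, 18–54: (650/5,000) × 42 = 5.46
  some college, 55+: (450/5,000) × 48.8 = 4.392
  associate degree, 18–54: (1,300/5,000) × 48.3 = 12.558
  associate degree, 55+: (1,400/5,000) × 38.2 = 10.696
Post-stratified estimate = 41.626 → 41.6%.

41.6%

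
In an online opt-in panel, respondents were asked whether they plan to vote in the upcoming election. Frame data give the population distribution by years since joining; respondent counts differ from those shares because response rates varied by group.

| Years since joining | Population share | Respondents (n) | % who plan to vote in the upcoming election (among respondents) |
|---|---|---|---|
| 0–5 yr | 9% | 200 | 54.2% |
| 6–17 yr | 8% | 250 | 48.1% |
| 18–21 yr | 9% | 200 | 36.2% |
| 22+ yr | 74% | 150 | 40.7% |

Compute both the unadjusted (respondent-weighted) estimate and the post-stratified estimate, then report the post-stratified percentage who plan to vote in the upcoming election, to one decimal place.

Without adjustment, the pooled respondent share is:
  (200/800)×54.2 + (250/800)×48.1 + (200/800)×36.2 + (150/800)×40.7 = 45.2625%
Post-stratifying to population shares instead:
  0.09×54.2 + 0.08×48.1 + 0.09×36.2 + 0.74×40.7 = 42.102%

42.1%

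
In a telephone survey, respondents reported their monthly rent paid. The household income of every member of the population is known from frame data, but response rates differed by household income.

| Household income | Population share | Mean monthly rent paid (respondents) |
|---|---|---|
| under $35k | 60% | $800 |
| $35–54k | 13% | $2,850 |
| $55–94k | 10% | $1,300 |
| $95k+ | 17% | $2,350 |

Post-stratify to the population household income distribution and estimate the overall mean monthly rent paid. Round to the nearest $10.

$1,380

Weight each group's respondent value by its population share:
  under $35k: 0.6 × 800 = 480
  $35–54k: 0.13 × 2850 = 370.5
  $55–94k: 0.1 × 1300 = 130
  $95k+: 0.17 × 2350 = 399.5
Post-stratified estimate = 1380 → $1,380.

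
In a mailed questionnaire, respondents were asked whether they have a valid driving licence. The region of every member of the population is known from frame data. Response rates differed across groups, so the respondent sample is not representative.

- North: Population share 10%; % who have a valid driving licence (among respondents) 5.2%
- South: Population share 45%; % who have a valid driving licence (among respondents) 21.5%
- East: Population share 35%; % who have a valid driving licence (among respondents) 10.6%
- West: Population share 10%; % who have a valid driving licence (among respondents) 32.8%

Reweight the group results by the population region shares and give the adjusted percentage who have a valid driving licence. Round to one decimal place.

Post-stratification weights by population share, not respondent share:
  North: 0.1 × 5.2 = 0.52
  South: 0.45 × 21.5 = 9.675
  East: 0.35 × 10.6 = 3.71
  West: 0.1 × 32.8 = 3.28
Post-stratified estimate = 17.185 → 17.2%.

17.2%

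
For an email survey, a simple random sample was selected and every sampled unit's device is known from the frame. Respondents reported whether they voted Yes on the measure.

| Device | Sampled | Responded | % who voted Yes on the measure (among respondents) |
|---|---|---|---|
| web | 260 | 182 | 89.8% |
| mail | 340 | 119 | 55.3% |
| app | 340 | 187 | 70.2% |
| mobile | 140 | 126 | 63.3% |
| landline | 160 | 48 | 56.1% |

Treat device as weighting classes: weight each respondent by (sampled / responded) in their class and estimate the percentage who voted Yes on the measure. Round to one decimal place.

Response rates by class: web 182/260 = 70%, mail 119/340 = 35%, app 187/340 = 55%, mobile 126/140 = 90%, landline 48/160 = 30%.
Each respondent's weight = sampled/responded in their class; summing within a class gives n_sampled, so:
  web: 260 × 89.8 = 23,348
  mail: 340 × 55.3 = 18,802
  app: 340 × 70.2 = 23,868
  mobile: 140 × 63.3 = 8862
  landline: 160 × 56.1 = 8976
Adjusted estimate = 83,856 / 1,240 = 67.6258 → 67.6%.

67.6%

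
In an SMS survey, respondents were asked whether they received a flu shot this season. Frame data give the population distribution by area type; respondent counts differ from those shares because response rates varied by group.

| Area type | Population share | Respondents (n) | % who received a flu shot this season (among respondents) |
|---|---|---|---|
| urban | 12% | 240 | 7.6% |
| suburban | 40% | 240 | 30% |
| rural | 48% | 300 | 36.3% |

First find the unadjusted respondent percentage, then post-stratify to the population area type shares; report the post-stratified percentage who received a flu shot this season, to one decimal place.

30.3%

Naive respondent-only estimate (weights = respondent counts):
  (240/780)×7.6 + (240/780)×30 + (300/780)×36.3 = 25.5308%
Reweighting by population area type shares:
  0.12×7.6 + 0.4×30 + 0.48×36.3 = 30.336%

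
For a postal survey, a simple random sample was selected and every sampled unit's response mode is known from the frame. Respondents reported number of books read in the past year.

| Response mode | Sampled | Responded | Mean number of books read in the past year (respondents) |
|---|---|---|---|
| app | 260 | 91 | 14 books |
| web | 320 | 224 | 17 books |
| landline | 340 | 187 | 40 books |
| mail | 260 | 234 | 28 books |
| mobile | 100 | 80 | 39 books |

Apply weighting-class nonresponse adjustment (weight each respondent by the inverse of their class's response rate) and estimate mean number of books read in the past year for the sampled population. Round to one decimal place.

26.5

Class response rates: app 91/260 = 35%, web 224/320 = 70%, landline 187/340 = 55%, mail 234/260 = 90%, mobile 80/100 = 80%.
Weighting each respondent by the inverse class response rate inflates each class back to its sampled size, so the class weight is n_sampled:
  app: 260 × 14 = 3640
  web: 320 × 17 = 5440
  landline: 340 × 40 = 13,600
  mail: 260 × 28 = 7280
  mobile: 100 × 39 = 3900
Adjusted estimate = 33,860 / 1,280 = 26.4531 → 26.5.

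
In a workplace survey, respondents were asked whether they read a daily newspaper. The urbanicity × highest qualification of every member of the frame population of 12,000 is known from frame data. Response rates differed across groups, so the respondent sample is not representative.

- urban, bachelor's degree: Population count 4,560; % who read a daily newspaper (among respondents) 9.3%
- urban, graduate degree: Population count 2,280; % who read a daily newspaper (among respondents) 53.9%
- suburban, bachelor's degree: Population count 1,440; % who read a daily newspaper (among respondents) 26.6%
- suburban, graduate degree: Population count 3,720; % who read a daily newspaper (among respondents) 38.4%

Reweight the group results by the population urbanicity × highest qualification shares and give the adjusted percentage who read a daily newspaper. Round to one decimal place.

Post-stratification weights by population share, not respondent share:
  urban, bachelor's degree: (4,560/12,000) × 9.3 = 3.534
  urban, graduate degree: (2,280/12,000) × 53.9 = 10.241
  suburban, bachelor's degree: (1,440/12,000) × 26.6 = 3.192
  suburban, graduate degree: (3,720/12,000) × 38.4 = 11.904
Post-stratified estimate = 28.871 → 28.9%.

28.9%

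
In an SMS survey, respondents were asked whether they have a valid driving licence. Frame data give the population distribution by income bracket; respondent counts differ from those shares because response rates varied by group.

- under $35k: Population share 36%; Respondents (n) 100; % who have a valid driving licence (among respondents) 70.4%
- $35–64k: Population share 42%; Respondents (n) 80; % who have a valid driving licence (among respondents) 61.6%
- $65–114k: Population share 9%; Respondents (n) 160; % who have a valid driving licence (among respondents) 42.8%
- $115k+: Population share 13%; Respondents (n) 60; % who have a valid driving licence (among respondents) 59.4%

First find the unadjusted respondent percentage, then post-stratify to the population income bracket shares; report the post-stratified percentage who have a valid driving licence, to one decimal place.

62.8%

Without adjustment, the pooled respondent share is:
  (100/400)×70.4 + (80/400)×61.6 + (160/400)×42.8 + (60/400)×59.4 = 55.95%
Post-stratifying to population shares instead:
  0.36×70.4 + 0.42×61.6 + 0.09×42.8 + 0.13×59.4 = 62.79%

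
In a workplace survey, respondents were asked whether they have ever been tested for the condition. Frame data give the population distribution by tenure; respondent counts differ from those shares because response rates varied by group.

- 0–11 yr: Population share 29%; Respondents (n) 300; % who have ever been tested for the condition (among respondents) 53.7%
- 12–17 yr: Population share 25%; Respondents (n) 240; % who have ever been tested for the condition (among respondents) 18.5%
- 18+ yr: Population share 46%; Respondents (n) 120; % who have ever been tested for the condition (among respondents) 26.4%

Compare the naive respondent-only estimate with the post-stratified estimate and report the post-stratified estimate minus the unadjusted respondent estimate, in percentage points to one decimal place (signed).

Without adjustment, the pooled respondent share is:
  (300/660)×53.7 + (240/660)×18.5 + (120/660)×26.4 = 35.9364%
Post-stratifying to population shares instead:
  0.29×53.7 + 0.25×18.5 + 0.46×26.4 = 32.342%
Difference = 32.342 − 35.9364 = -3.5944 pp.

-3.6 percentage points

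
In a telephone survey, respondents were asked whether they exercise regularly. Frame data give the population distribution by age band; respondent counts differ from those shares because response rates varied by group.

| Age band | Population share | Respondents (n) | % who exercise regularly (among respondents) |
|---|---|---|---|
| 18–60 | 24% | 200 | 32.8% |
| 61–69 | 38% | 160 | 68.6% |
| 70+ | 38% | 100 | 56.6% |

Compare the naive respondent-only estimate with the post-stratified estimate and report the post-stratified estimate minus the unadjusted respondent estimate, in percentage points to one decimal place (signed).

+5.0 percentage points

Naive respondent-only estimate (weights = respondent counts):
  (200/460)×32.8 + (160/460)×68.6 + (100/460)×56.6 = 50.4261%
Post-stratified estimate weights by population shares:
  0.24×32.8 + 0.38×68.6 + 0.38×56.6 = 55.448%
Difference = 55.448 − 50.4261 = 5.0219 pp.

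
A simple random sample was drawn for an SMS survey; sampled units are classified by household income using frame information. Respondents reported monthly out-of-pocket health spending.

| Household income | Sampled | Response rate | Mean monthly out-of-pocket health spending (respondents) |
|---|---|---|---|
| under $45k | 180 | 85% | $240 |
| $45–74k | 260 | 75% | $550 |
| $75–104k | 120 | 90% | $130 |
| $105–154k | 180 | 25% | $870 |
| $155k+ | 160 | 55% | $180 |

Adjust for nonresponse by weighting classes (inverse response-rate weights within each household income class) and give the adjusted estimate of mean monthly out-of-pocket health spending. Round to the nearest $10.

Weighting each respondent by the inverse class response rate inflates each class back to its sampled size, so the class weight is n_sampled:
  under $45k: 180 × 240 = 43,200
  $45–74k: 260 × 550 = 143,000
  $75–104k: 120 × 130 = 15,600
  $105–154k: 180 × 870 = 156,600
  $155k+: 160 × 180 = 28,800
Adjusted estimate = 387,200 / 900 = 430.222 → $430.

$430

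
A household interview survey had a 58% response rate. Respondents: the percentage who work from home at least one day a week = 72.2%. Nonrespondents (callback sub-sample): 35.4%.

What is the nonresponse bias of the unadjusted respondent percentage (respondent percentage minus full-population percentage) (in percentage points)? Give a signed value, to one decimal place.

+15.5 percentage points

Nonresponse fraction = 1 − 0.58 = 0.42.
Bias = (nonresponse fraction) × (respondent percentage − nonrespondent percentage)
     = 0.42 × (72.2 − 35.4) = 0.42 × 36.8 = 15.456.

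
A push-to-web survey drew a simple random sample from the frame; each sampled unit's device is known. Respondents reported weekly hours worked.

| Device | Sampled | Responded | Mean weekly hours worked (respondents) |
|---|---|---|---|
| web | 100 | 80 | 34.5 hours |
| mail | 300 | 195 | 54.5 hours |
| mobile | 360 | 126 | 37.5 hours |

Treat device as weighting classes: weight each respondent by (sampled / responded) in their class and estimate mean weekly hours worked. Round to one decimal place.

Response rates by class: web 80/100 = 80%, mail 195/300 = 65%, mobile 126/360 = 35%.
With weight = n_sampled/n_responded per class, the weighted class total is n_sampled:
  web: 100 × 34.5 = 3450
  mail: 300 × 54.5 = 16,350
  mobile: 360 × 37.5 = 13,500
Adjusted estimate = 33,300 / 760 = 43.8158 → 43.8.

43.8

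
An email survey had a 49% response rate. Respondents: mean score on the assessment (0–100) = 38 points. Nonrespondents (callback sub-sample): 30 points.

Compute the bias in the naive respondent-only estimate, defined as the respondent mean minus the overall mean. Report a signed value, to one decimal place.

Nonresponse fraction = 1 − 0.49 = 0.51.
Bias = (nonresponse fraction) × (respondent mean − nonrespondent mean)
     = 0.51 × (38 − 30) = 0.51 × 8 = 4.08.

+4.1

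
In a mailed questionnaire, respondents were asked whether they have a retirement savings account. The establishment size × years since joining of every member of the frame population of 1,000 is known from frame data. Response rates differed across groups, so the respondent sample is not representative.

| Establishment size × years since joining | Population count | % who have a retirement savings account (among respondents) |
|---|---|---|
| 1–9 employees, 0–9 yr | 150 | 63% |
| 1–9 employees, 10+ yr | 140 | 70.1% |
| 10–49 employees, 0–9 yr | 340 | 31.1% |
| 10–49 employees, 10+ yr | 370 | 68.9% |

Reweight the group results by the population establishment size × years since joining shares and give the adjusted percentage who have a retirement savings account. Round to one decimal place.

Reweight to the known establishment size × years since joining distribution:
  1–9 employees, 0–9 yr: (150/1,000) × 63 = 9.45
  1–9 employees, 10+ yr: (140/1,000) × 70.1 = 9.814
  10–49 employees, 0–9 yr: (340/1,000) × 31.1 = 10.574
  10–49 employees, 10+ yr: (370/1,000) × 68.9 = 25.493
Post-stratified estimate = 55.331 → 55.3%.

55.3%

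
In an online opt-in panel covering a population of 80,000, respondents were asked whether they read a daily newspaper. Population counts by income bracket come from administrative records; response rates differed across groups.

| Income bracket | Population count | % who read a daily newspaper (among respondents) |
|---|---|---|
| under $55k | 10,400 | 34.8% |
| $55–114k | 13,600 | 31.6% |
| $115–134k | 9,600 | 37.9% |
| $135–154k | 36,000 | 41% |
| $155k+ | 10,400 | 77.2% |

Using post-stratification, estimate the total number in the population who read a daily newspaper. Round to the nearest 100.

34,300

Each cell contributes its population count × the respondent rate:
  under $55k: 10,400 × 34.8% = 3619.2
  $55–114k: 13,600 × 31.6% = 4297.6
  $115–134k: 9,600 × 37.9% = 3638.4
  $135–154k: 36,000 × 41% = 14,760
  $155k+: 10,400 × 77.2% = 8028.8
Estimated total = 34,344 → 34,300.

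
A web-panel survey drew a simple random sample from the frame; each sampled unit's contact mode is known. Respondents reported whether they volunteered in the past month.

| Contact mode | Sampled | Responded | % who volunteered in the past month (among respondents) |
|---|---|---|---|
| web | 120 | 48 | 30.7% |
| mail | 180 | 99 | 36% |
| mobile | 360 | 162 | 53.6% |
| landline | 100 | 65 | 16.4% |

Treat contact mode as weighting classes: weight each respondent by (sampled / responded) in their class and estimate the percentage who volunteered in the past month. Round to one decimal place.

40.9%

Response rates by class: web 48/120 = 40%, mail 99/180 = 55%, mobile 162/360 = 45%, landline 65/100 = 65%.
Inverse-response-rate weighting restores each class to its sampled count, so class totals weight by n_sampled:
  web: 120 × 30.7 = 3684
  mail: 180 × 36 = 6480
  mobile: 360 × 53.6 = 19,296
  landline: 100 × 16.4 = 1640
Adjusted estimate = 31,100 / 760 = 40.9211 → 40.9%.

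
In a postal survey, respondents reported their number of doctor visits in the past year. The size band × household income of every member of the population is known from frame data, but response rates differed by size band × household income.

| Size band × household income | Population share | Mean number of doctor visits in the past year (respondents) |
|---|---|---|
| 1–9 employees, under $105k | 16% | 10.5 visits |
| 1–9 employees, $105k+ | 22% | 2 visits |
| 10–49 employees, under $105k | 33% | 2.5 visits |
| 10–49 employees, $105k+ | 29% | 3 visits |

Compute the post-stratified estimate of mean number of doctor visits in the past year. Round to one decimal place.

3.8

Weight each group's respondent value by its population share:
  1–9 employees, under $105k: 0.16 × 10.5 = 1.68
  1–9 employees, $105k+: 0.22 × 2 = 0.44
  10–49 employees, under $105k: 0.33 × 2.5 = 0.825
  10–49 employees, $105k+: 0.29 × 3 = 0.87
Post-stratified estimate = 3.815 → 3.8.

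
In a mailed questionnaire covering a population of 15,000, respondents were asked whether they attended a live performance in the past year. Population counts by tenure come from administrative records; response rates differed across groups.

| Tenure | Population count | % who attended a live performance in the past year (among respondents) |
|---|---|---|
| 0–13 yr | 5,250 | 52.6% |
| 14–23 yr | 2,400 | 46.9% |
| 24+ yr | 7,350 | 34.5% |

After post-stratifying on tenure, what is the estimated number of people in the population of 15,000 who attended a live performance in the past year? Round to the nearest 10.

Each cell contributes its population count × the respondent rate:
  0–13 yr: 5,250 × 52.6% = 2761.5
  14–23 yr: 2,400 × 46.9% = 1125.6
  24+ yr: 7,350 × 34.5% = 2535.75
Estimated total = 6422.85 → 6,420.

6,420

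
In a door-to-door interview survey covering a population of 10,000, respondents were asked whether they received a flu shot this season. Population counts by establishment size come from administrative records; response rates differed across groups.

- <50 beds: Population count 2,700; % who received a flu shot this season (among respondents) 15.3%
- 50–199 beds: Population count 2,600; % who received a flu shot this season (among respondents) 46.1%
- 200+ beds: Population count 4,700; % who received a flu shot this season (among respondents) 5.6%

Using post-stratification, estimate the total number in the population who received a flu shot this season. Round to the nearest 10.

Apply each group's respondent rate to its population count:
  <50 beds: 2,700 × 15.3% = 413.1
  50–199 beds: 2,600 × 46.1% = 1198.6
  200+ beds: 4,700 × 5.6% = 263.2
Estimated total = 1874.9 → 1,870.

1,870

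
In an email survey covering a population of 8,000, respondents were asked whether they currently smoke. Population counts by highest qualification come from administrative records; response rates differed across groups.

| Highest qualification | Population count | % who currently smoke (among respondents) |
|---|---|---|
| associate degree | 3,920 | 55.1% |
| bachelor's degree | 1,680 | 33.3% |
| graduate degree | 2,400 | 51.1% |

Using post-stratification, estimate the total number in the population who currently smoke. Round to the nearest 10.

3,950

Each cell contributes its population count × the respondent rate:
  associate degree: 3,920 × 55.1% = 2159.92
  bachelor's degree: 1,680 × 33.3% = 559.44
  graduate degree: 2,400 × 51.1% = 1226.4
Estimated total = 3945.76 → 3,950.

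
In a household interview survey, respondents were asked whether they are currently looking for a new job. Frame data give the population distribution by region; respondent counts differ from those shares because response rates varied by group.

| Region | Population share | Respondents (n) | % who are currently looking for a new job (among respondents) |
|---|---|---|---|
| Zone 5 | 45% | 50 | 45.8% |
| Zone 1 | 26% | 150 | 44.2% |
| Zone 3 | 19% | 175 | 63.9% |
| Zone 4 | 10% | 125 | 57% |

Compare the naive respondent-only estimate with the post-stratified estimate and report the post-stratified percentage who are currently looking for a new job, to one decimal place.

Naive respondent-only estimate (weights = respondent counts):
  (50/500)×45.8 + (150/500)×44.2 + (175/500)×63.9 + (125/500)×57 = 54.455%
Post-stratified estimate weights by population shares:
  0.45×45.8 + 0.26×44.2 + 0.19×63.9 + 0.1×57 = 49.943%

49.9%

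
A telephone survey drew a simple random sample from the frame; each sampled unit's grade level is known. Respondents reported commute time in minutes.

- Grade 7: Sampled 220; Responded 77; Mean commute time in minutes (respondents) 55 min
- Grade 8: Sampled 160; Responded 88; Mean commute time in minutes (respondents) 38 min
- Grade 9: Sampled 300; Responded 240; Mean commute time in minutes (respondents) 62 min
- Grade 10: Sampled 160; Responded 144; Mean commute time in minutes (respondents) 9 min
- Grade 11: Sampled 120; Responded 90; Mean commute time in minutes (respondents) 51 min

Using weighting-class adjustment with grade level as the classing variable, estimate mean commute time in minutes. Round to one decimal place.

46.2

Class response rates: Grade 7 77/220 = 35%, Grade 8 88/160 = 55%, Grade 9 240/300 = 80%, Grade 10 144/160 = 90%, Grade 11 90/120 = 75%.
Inverse-response-rate weighting restores each class to its sampled count, so class totals weight by n_sampled:
  Grade 7: 220 × 55 = 12,100
  Grade 8: 160 × 38 = 6080
  Grade 9: 300 × 62 = 18,600
  Grade 10: 160 × 9 = 1440
  Grade 11: 120 × 51 = 6120
Adjusted estimate = 44,340 / 960 = 46.1875 → 46.2.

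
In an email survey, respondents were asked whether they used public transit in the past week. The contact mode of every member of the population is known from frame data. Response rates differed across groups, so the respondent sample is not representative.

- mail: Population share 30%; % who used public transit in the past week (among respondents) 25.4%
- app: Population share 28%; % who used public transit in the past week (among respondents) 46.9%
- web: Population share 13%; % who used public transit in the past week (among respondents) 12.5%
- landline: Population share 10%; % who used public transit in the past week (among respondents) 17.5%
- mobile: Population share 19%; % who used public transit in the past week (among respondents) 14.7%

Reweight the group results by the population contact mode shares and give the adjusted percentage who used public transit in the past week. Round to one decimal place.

26.9%

Each cell contributes population-share × respondent value:
  mail: 0.3 × 25.4 = 7.62
  app: 0.28 × 46.9 = 13.132
  web: 0.13 × 12.5 = 1.625
  landline: 0.1 × 17.5 = 1.75
  mobile: 0.19 × 14.7 = 2.793
Post-stratified estimate = 26.92 → 26.9%.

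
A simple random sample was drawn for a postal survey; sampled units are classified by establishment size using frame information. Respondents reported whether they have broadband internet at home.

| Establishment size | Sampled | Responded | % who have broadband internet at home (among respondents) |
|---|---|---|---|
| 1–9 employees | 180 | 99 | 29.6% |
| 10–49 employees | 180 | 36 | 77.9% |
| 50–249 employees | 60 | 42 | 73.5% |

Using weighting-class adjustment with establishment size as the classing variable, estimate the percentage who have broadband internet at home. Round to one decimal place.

56.6%

Response rates by class: 1–9 employees 99/180 = 55%, 10–49 employees 36/180 = 20%, 50–249 employees 42/60 = 70%.
Weighting each respondent by the inverse class response rate inflates each class back to its sampled size, so the class weight is n_sampled:
  1–9 employees: 180 × 29.6 = 5328
  10–49 employees: 180 × 77.9 = 14022
  50–249 employees: 60 × 73.5 = 4410
Adjusted estimate = 23,760 / 420 = 56.5714 → 56.6%.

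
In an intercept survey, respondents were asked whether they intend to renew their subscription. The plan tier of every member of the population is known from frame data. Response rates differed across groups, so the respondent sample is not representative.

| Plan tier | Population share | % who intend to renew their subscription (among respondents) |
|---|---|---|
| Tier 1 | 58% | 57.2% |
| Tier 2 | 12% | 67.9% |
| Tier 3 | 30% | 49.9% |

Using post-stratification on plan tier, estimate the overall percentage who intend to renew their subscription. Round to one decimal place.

Each cell contributes population-share × respondent value:
  Tier 1: 0.58 × 57.2 = 33.176
  Tier 2: 0.12 × 67.9 = 8.148
  Tier 3: 0.3 × 49.9 = 14.97
Post-stratified estimate = 56.294 → 56.3%.

56.3%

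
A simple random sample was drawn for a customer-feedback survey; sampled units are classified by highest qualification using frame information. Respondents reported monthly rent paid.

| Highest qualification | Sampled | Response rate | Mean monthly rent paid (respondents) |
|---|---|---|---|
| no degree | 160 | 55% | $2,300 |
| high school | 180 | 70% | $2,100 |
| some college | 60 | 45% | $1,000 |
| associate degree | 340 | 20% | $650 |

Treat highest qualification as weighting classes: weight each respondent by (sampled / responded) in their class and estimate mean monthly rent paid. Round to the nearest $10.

$1,390

Weighting each respondent by the inverse class response rate inflates each class back to its sampled size, so the class weight is n_sampled:
  no degree: 160 × 2300 = 368,000
  high school: 180 × 2100 = 378,000
  some college: 60 × 1000 = 60,000
  associate degree: 340 × 650 = 221,000
Adjusted estimate = 1,027,000 / 740 = 1387.84 → $1,390.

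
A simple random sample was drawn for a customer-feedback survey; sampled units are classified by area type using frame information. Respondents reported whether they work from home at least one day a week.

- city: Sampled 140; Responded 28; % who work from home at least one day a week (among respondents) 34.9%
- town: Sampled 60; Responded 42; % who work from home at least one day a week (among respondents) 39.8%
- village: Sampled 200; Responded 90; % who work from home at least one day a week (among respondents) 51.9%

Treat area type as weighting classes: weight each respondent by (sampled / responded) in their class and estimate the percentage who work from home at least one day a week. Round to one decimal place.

44.1%

Class response rates: city 28/140 = 20%, town 42/60 = 70%, village 90/200 = 45%.
Weighting each respondent by the inverse class response rate inflates each class back to its sampled size, so the class weight is n_sampled:
  city: 140 × 34.9 = 4886
  town: 60 × 39.8 = 2388
  village: 200 × 51.9 = 10,380
Adjusted estimate = 17,654 / 400 = 44.135 → 44.1%.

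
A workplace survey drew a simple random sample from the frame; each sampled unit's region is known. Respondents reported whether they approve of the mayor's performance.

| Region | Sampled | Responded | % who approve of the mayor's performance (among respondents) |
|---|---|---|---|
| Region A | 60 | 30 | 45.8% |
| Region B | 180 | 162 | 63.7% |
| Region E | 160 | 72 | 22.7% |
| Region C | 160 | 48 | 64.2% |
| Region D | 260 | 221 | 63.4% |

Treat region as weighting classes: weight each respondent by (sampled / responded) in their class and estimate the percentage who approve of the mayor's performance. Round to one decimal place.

54.4%

Class response rates: Region A 30/60 = 50%, Region B 162/180 = 90%, Region E 72/160 = 45%, Region C 48/160 = 30%, Region D 221/260 = 85%.
Inverse-response-rate weighting restores each class to its sampled count, so class totals weight by n_sampled:
  Region A: 60 × 45.8 = 2748
  Region B: 180 × 63.7 = 11,466
  Region E: 160 × 22.7 = 3632
  Region C: 160 × 64.2 = 10,272
  Region D: 260 × 63.4 = 16,484
Adjusted estimate = 44,602 / 820 = 54.3927 → 54.4%.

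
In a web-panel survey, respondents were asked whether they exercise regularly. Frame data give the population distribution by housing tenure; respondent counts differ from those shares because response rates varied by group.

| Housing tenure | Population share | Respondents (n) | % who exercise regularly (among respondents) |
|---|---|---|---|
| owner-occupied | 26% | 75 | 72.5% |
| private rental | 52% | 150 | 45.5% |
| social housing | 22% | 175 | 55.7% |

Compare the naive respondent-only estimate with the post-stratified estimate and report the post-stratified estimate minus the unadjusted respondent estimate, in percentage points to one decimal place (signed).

Naive respondent-only estimate (weights = respondent counts):
  (75/400)×72.5 + (150/400)×45.5 + (175/400)×55.7 = 55.025%
Post-stratifying to population shares instead:
  0.26×72.5 + 0.52×45.5 + 0.22×55.7 = 54.764%
Difference = 54.764 − 55.025 = -0.261 pp.

-0.3 percentage points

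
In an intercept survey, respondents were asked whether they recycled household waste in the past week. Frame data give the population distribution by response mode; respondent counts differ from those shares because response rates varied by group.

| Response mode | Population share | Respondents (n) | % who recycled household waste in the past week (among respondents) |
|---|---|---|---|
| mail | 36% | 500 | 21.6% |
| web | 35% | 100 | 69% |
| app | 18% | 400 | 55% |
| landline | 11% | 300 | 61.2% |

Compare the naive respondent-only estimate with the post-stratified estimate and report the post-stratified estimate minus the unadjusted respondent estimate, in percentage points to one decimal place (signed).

+3.9 percentage points

Unadjusted (pooled respondent) estimate weights by respondent counts:
  (500/1300)×21.6 + (100/1300)×69 + (400/1300)×55 + (300/1300)×61.2 = 44.6615%
Post-stratified estimate weights by population shares:
  0.36×21.6 + 0.35×69 + 0.18×55 + 0.11×61.2 = 48.558%
Difference = 48.558 − 44.6615 = 3.8965 pp.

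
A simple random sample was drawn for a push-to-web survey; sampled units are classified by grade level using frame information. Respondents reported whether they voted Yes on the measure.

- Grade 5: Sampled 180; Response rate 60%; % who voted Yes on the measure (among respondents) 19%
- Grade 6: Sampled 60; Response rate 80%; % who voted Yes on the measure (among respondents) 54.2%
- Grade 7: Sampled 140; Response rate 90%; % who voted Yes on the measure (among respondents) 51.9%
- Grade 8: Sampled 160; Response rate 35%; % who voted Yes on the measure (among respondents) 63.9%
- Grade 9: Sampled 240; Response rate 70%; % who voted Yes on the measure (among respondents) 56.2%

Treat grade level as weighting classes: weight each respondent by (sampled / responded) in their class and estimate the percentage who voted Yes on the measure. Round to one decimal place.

48.3%

Weighting each respondent by the inverse class response rate inflates each class back to its sampled size, so the class weight is n_sampled:
  Grade 5: 180 × 19 = 3420
  Grade 6: 60 × 54.2 = 3252
  Grade 7: 140 × 51.9 = 7266
  Grade 8: 160 × 63.9 = 10,224
  Grade 9: 240 × 56.2 = 13,488
Adjusted estimate = 37,650 / 780 = 48.2692 → 48.3%.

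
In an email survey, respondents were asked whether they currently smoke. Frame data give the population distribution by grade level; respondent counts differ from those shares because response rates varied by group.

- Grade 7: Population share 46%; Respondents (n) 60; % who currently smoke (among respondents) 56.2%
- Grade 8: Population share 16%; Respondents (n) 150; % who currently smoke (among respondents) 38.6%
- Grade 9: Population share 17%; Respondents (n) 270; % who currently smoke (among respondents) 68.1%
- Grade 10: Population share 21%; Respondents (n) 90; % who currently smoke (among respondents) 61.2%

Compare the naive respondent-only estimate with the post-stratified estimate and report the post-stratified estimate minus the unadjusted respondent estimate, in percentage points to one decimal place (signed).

-1.5 percentage points

Naive respondent-only estimate (weights = respondent counts):
  (60/570)×56.2 + (150/570)×38.6 + (270/570)×68.1 + (90/570)×61.2 = 57.9947%
Post-stratifying to population shares instead:
  0.46×56.2 + 0.16×38.6 + 0.17×68.1 + 0.21×61.2 = 56.457%
Difference = 56.457 − 57.9947 = -1.5377 pp.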